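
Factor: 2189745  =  3^2*5^1*48661^1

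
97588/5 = 19517 + 3/5 = 19517.60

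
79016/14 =5644 = 5644.00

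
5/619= 5/619 = 0.01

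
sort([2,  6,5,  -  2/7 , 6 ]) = [-2/7,2, 5 , 6,6]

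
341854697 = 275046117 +66808580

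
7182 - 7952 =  - 770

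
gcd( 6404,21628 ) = 4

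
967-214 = 753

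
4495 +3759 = 8254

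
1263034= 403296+859738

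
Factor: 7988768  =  2^5*41^1 * 6089^1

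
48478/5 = 48478/5 =9695.60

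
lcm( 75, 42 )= 1050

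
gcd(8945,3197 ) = 1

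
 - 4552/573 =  - 8 + 32/573 = - 7.94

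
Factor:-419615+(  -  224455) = - 644070= - 2^1*3^1 * 5^1* 7^1 * 3067^1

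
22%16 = 6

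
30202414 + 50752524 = 80954938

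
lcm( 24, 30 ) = 120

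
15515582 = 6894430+8621152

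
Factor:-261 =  - 3^2*29^1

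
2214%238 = 72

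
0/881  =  0 =0.00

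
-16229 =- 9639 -6590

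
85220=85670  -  450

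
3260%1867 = 1393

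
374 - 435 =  - 61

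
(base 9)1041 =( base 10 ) 766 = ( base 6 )3314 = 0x2FE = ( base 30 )pg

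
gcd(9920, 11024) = 16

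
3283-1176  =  2107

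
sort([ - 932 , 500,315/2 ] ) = [ - 932, 315/2,500]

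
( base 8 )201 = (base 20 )69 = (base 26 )4P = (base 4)2001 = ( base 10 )129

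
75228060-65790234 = 9437826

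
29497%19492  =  10005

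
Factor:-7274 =-2^1*3637^1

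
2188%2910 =2188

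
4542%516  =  414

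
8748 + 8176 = 16924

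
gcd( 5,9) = 1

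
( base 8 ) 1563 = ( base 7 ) 2401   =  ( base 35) p8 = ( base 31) SF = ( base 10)883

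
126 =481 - 355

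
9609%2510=2079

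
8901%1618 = 811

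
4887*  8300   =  40562100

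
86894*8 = 695152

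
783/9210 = 261/3070= 0.09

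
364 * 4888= 1779232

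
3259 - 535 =2724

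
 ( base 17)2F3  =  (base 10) 836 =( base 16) 344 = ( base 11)6A0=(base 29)so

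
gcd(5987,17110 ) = 1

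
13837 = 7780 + 6057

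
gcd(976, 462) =2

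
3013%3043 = 3013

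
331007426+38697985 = 369705411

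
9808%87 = 64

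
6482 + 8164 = 14646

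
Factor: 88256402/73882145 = 2^1*5^( - 1 ) * 13^1*31^( - 1)*476659^(  -  1)*3394477^1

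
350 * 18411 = 6443850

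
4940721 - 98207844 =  - 93267123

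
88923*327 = 29077821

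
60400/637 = 60400/637 = 94.82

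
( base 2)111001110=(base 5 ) 3322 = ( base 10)462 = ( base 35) D7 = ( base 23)k2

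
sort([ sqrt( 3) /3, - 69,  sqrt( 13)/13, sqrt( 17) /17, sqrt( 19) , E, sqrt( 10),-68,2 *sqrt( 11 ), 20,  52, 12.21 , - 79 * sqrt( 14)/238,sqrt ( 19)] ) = [ - 69, - 68, - 79* sqrt(14)/238, sqrt( 17)/17, sqrt( 13)/13 , sqrt(3)/3, E,  sqrt( 10) , sqrt(19),sqrt( 19) , 2 * sqrt ( 11 ),12.21, 20, 52 ] 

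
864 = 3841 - 2977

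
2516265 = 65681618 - 63165353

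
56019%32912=23107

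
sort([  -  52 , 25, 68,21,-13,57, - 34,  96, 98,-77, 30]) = [  -  77, - 52,  -  34, - 13, 21, 25, 30,57, 68, 96,98 ] 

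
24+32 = 56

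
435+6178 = 6613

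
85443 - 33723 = 51720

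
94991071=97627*973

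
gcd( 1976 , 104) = 104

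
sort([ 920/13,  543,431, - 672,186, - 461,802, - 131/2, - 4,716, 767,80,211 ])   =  [ -672,-461,-131/2, - 4,920/13,80,186 , 211,431,  543,716 , 767 , 802 ] 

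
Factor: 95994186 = 2^1*3^1*15999031^1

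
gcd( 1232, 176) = 176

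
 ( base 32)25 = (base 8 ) 105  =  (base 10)69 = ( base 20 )39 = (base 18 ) 3F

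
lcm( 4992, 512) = 19968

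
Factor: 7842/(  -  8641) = -2^1*3^1*1307^1 * 8641^ ( - 1)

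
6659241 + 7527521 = 14186762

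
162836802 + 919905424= 1082742226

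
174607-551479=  - 376872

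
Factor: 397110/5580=2^( - 1 )*3^(-1 )*7^1*61^1 = 427/6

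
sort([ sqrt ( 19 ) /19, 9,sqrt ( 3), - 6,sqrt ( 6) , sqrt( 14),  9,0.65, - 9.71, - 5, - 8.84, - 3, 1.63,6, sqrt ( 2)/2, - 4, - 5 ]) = [- 9.71, - 8.84, - 6, - 5 , - 5  , - 4 , - 3, sqrt( 19 )/19,0.65,sqrt(2)/2,1.63, sqrt( 3 ), sqrt ( 6),sqrt( 14 ), 6,9 , 9 ]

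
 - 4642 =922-5564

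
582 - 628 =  - 46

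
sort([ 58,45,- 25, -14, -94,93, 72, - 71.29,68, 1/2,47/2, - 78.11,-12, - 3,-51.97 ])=[ - 94, - 78.11,-71.29, - 51.97 ,  -  25, - 14, - 12,-3,1/2 , 47/2,45, 58,68 , 72,93]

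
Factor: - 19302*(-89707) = 2^1 * 3^1*109^1*823^1*3217^1   =  1731524514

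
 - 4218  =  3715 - 7933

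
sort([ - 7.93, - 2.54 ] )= [-7.93,- 2.54 ] 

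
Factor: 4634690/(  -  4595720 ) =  - 463469/459572 = -  2^( - 2 )*19^( - 1)*359^1*1291^1 *6047^( - 1 )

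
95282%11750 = 1282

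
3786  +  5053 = 8839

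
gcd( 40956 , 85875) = 3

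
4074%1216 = 426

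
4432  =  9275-4843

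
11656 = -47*( - 248)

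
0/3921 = 0=0.00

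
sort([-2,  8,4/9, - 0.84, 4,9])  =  [ - 2 , - 0.84,  4/9, 4,8, 9]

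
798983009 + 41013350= 839996359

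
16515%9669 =6846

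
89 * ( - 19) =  - 1691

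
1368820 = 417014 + 951806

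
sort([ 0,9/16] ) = [0, 9/16]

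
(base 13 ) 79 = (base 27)3j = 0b1100100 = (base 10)100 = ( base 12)84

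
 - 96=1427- 1523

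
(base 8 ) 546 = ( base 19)IG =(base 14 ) 1b8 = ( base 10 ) 358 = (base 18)11g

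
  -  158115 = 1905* ( - 83 ) 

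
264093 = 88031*3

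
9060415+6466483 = 15526898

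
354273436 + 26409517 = 380682953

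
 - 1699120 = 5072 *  ( - 335 ) 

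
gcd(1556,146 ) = 2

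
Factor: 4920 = 2^3*3^1*5^1*41^1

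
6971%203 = 69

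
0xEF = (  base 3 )22212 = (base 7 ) 461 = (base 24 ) 9N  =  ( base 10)239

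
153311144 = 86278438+67032706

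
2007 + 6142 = 8149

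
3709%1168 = 205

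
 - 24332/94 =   -  259  +  7/47 = - 258.85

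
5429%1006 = 399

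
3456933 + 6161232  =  9618165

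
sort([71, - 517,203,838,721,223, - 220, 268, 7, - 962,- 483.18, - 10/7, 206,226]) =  [ - 962, - 517, - 483.18, - 220, - 10/7,7, 71, 203,206, 223, 226,268, 721, 838 ] 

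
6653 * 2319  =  15428307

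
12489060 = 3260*3831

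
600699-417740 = 182959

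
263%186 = 77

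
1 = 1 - 0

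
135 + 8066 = 8201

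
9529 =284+9245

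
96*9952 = 955392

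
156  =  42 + 114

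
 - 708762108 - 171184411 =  - 879946519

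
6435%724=643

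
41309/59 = 41309/59 = 700.15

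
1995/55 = 36+3/11= 36.27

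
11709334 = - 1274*( - 9191) 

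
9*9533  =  85797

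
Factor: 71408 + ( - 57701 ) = 3^2*1523^1 =13707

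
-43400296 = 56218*(-772 )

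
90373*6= 542238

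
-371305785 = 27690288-398996073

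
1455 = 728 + 727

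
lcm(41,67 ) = 2747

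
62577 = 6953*9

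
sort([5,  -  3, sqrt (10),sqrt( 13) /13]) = [ - 3, sqrt( 13)/13,sqrt(10), 5]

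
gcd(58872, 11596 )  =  892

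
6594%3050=494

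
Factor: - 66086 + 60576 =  - 5510 = - 2^1 * 5^1*19^1*29^1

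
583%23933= 583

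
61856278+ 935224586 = 997080864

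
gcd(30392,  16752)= 8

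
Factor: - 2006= - 2^1*17^1*59^1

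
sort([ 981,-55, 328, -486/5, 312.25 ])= [-486/5, - 55,312.25 , 328,  981] 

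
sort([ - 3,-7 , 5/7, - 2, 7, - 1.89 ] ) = [ - 7, - 3, - 2, - 1.89, 5/7, 7]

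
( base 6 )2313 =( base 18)1c9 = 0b1000100101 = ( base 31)hm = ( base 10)549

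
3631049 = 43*84443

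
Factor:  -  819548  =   -2^2*204887^1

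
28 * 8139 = 227892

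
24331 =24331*1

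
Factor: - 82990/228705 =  - 2^1*3^( - 1)*43^1*79^( - 1) = - 86/237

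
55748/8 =13937/2 = 6968.50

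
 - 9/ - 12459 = 3/4153 = 0.00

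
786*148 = 116328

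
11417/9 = 1268 + 5/9 = 1268.56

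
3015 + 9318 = 12333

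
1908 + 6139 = 8047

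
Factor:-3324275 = -5^2*132971^1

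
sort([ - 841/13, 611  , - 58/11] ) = [ - 841/13,-58/11, 611]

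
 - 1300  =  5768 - 7068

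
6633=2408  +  4225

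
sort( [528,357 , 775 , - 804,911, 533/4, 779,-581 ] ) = [ - 804, - 581 , 533/4 , 357 , 528,775, 779,911] 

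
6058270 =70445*86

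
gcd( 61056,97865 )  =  1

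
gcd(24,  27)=3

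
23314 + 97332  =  120646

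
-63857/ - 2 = 63857/2 = 31928.50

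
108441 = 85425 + 23016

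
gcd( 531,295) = 59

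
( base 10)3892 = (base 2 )111100110100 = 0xf34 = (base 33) 3iv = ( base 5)111032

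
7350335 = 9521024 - 2170689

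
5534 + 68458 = 73992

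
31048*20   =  620960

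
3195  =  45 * 71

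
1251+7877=9128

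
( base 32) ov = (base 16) 31f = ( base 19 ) 241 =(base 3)1002121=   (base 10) 799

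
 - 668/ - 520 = 1 + 37/130 = 1.28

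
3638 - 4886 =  - 1248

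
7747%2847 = 2053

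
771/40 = 19 + 11/40=19.27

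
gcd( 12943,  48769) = 7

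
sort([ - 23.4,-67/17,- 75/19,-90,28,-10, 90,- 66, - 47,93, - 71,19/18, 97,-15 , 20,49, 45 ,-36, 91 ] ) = [ - 90, -71, -66,-47,-36,  -  23.4, - 15 , - 10, - 75/19,-67/17,  19/18,20, 28,45,49,90,91, 93,97] 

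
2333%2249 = 84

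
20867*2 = 41734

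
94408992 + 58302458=152711450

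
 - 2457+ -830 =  - 3287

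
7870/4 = 3935/2 = 1967.50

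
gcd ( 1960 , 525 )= 35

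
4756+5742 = 10498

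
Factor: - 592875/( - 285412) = 2^( - 2 )*3^2*  5^3*17^1*31^1  *71353^(  -  1) 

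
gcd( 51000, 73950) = 2550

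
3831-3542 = 289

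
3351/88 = 3351/88  =  38.08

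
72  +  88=160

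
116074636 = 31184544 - -84890092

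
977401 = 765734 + 211667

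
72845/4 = 18211 + 1/4=18211.25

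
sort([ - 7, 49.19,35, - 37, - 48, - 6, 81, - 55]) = [  -  55, - 48 ,-37, - 7, - 6,35,49.19,81 ]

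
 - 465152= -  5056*92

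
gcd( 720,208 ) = 16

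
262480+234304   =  496784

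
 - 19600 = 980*(  -  20)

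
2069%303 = 251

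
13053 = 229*57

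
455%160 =135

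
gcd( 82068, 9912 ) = 84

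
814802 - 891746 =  - 76944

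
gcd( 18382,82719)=9191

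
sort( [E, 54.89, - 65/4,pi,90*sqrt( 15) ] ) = [ - 65/4, E, pi, 54.89, 90*sqrt (15 ) ]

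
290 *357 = 103530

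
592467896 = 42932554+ 549535342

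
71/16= 4 + 7/16= 4.44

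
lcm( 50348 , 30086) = 2467052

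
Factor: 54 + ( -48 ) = 2^1*3^1 = 6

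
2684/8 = 671/2 = 335.50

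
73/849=73/849 = 0.09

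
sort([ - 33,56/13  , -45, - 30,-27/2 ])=[ - 45, - 33, - 30, - 27/2,  56/13 ] 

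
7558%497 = 103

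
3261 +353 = 3614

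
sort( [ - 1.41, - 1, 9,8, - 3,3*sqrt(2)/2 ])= [ - 3, - 1.41, - 1,3 * sqrt( 2 ) /2, 8,  9]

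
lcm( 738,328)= 2952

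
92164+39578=131742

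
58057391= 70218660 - 12161269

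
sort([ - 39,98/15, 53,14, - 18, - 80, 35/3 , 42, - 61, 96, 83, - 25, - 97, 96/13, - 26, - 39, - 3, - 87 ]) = [  -  97, - 87, - 80, - 61, - 39, - 39 ,-26,  -  25, - 18, - 3, 98/15, 96/13 , 35/3, 14, 42,53,83, 96]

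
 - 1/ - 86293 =1/86293 = 0.00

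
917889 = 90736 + 827153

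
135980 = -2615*( - 52)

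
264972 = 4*66243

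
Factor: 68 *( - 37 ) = - 2^2 * 17^1*37^1 = - 2516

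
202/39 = 5  +  7/39 =5.18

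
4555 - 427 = 4128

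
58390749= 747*78167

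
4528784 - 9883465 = -5354681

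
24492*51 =1249092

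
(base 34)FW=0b1000011110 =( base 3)202002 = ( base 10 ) 542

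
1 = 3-2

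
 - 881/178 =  - 881/178  =  - 4.95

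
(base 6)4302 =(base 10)974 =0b1111001110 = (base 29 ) 14H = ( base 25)1DO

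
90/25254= 5/1403 = 0.00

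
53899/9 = 5988+7/9 = 5988.78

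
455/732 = 455/732 = 0.62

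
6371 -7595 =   -  1224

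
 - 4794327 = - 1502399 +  - 3291928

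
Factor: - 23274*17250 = -401476500=- 2^2*3^4 *5^3*23^1*431^1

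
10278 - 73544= - 63266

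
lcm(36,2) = 36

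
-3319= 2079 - 5398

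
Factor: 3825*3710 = 14190750=2^1*3^2*5^3*7^1*17^1*53^1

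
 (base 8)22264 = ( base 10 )9396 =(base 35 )7ng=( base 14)35D2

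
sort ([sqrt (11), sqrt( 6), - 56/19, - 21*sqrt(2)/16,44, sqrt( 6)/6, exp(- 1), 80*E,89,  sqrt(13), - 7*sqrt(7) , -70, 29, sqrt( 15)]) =[ - 70,  -  7*sqrt( 7), - 56/19 , - 21*sqrt(2 )/16,exp( - 1),sqrt( 6)/6, sqrt(6),sqrt(11) , sqrt(13),sqrt(15 ),29, 44,89, 80*E]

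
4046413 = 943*4291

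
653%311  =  31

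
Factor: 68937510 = 2^1*3^1*5^1  *19^1 *120943^1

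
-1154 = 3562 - 4716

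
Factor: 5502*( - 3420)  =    -  18816840 = - 2^3*3^3*5^1*7^1*19^1*131^1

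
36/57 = 12/19 = 0.63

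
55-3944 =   -  3889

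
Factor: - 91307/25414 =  - 2^( - 1 )*17^1*41^1*97^(-1 )  =  - 697/194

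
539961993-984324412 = -444362419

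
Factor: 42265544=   2^3*37^1* 142789^1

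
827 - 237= 590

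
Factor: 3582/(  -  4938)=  - 3^1*199^1*823^( - 1) = - 597/823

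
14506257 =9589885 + 4916372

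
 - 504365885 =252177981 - 756543866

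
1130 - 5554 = - 4424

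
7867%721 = 657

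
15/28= 15/28  =  0.54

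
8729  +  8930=17659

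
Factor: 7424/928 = 2^3 = 8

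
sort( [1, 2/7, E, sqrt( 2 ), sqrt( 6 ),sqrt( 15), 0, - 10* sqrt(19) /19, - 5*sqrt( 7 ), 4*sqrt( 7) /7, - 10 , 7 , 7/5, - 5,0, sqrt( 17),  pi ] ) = [ - 5*sqrt(7), - 10,  -  5, - 10*sqrt(19) /19, 0, 0,2/7,1, 7/5, sqrt( 2 ),4*sqrt( 7 ) /7,sqrt( 6),  E, pi, sqrt( 15 ),sqrt (17), 7 ] 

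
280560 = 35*8016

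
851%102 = 35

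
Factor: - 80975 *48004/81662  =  -2^1 * 5^2*7^( - 1)*11^1 * 19^(  -  1)*41^1*79^1*307^(-1 )*1091^1 = - 1943561950/40831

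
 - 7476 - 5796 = -13272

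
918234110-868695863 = 49538247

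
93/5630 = 93/5630 = 0.02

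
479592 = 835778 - 356186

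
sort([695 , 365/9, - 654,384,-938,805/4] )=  [ - 938,-654, 365/9, 805/4, 384,695]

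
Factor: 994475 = 5^2 * 39779^1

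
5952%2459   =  1034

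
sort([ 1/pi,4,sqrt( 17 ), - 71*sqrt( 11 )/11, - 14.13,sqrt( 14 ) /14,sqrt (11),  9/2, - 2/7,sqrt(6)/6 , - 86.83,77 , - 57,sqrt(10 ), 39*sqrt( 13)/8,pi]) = [ - 86.83, - 57, - 71*sqrt(11)/11, - 14.13, - 2/7,sqrt(14)/14,1/pi, sqrt( 6)/6,pi,sqrt(10 ) , sqrt(11),4 , sqrt(17),9/2, 39*sqrt(13)/8  ,  77]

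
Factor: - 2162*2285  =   - 2^1 * 5^1 * 23^1*47^1 * 457^1 = - 4940170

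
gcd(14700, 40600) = 700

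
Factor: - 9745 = - 5^1 * 1949^1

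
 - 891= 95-986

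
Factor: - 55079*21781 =-1199675699=- 23^1*947^1*55079^1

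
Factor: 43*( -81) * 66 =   -  229878 = - 2^1 * 3^5*11^1*43^1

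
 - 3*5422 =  - 16266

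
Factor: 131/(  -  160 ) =-2^( - 5 ) *5^( - 1)*131^1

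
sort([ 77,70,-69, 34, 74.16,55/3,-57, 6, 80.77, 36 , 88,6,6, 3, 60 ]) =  [ - 69, - 57, 3, 6, 6, 6,55/3, 34,36,  60,70,74.16,77, 80.77, 88 ]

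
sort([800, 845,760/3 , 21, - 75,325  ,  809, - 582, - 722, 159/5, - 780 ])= [ - 780, - 722, - 582, - 75,21,  159/5, 760/3 , 325,  800,809,845 ]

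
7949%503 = 404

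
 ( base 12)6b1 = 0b1111100101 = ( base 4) 33211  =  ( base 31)115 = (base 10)997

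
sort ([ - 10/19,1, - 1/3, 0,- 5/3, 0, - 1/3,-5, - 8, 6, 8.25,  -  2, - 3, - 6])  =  [ - 8,-6, - 5,-3,  -  2,-5/3,-10/19,-1/3,-1/3, 0 , 0,1,6,  8.25]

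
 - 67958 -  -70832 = 2874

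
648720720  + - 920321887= -271601167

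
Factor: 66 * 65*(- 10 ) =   -  2^2*3^1*5^2*11^1*13^1  =  -  42900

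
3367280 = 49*68720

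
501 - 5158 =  - 4657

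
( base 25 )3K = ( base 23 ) 43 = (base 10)95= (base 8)137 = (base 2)1011111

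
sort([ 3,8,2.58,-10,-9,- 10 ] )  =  [ - 10,-10,-9, 2.58,3, 8 ] 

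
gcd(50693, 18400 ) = 1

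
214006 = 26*8231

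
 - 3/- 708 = 1/236 = 0.00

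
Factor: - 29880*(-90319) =2^3*3^2*5^1*83^1*181^1*499^1 = 2698731720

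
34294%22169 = 12125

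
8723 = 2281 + 6442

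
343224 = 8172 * 42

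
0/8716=0 = 0.00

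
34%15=4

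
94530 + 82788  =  177318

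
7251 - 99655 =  - 92404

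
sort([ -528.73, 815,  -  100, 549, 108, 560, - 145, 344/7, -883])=[ -883, - 528.73, - 145,-100,344/7,108, 549,560, 815 ]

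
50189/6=50189/6 = 8364.83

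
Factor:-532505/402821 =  - 5^1*79^(-1 )*5099^(-1 ) * 106501^1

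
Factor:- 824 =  - 2^3*103^1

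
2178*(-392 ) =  - 853776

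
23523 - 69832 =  - 46309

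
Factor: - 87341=-167^1*523^1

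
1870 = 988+882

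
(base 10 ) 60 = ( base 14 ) 44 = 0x3C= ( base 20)30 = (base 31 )1T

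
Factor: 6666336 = 2^5*3^2*79^1*293^1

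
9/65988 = 1/7332   =  0.00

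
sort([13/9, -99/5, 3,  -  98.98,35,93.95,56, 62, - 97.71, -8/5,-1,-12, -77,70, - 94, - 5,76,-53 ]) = [-98.98,-97.71, - 94,-77, - 53, -99/5  , - 12,- 5, - 8/5,-1,13/9,3, 35 , 56, 62,70, 76, 93.95]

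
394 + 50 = 444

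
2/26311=2/26311 = 0.00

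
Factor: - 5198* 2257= -2^1*23^1*37^1*61^1 * 113^1 = -11731886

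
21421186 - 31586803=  - 10165617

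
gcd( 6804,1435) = 7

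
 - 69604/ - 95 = 732 + 64/95 = 732.67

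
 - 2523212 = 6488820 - 9012032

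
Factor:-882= - 2^1*3^2*7^2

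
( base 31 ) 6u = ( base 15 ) E6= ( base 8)330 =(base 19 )B7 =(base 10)216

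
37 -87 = -50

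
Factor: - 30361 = - 97^1  *  313^1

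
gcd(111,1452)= 3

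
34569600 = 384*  90025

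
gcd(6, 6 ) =6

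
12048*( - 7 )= - 84336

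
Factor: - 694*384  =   - 266496 = - 2^8*3^1*347^1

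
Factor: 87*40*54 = 2^4 *3^4*5^1*29^1 = 187920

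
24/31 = 24/31 = 0.77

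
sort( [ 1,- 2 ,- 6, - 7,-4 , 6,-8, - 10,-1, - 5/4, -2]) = [ - 10,-8,-7,-6, - 4,  -  2,-2,-5/4,-1, 1,6] 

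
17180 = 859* 20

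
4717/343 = 4717/343 =13.75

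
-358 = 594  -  952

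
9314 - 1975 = 7339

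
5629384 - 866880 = 4762504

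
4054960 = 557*7280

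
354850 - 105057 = 249793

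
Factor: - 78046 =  - 2^1*39023^1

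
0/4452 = 0 = 0.00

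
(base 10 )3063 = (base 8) 5767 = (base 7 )11634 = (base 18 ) 983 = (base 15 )d93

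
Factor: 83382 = 2^1* 3^1 * 13^1*1069^1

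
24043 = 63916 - 39873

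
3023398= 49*61702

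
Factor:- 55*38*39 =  - 2^1*3^1 * 5^1*11^1 * 13^1*19^1 = - 81510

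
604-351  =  253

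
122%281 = 122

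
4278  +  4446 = 8724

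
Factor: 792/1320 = 3^1*5^(-1 ) = 3/5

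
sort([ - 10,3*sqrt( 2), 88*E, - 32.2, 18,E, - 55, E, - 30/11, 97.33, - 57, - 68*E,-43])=[ - 68 * E, - 57, - 55 , - 43, - 32.2, - 10, - 30/11 , E, E, 3 * sqrt( 2),18,  97.33,  88*E]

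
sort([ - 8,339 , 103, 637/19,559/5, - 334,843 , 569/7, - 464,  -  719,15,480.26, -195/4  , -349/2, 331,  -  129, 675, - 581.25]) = [  -  719, - 581.25, - 464,  -  334,- 349/2, - 129, - 195/4, - 8 , 15, 637/19, 569/7,103,559/5,331,339, 480.26,675, 843]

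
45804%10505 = 3784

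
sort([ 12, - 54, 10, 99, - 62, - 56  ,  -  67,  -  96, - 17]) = [ - 96, - 67, - 62, - 56 , - 54, - 17, 10,12,  99]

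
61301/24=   2554 + 5/24= 2554.21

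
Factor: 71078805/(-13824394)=-2^( - 1) * 3^2*5^1*7^1*47^1*1097^( - 1 ) * 4801^1* 6301^(-1 )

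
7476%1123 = 738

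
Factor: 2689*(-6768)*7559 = -137567389968 = - 2^4*3^2*47^1*2689^1*7559^1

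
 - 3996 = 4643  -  8639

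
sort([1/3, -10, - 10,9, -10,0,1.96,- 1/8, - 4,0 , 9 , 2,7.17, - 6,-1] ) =[ - 10, - 10, - 10,-6, - 4, - 1, - 1/8,0,  0,1/3, 1.96, 2, 7.17, 9, 9]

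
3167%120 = 47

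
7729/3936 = 7729/3936 =1.96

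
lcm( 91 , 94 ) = 8554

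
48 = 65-17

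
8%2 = 0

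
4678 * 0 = 0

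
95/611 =95/611 = 0.16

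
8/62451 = 8/62451 = 0.00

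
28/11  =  2 + 6/11 = 2.55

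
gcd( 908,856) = 4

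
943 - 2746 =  - 1803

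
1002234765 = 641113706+361121059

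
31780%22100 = 9680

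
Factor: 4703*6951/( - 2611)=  - 4670079/373= - 3^1*331^1*373^( - 1)*4703^1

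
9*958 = 8622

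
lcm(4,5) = 20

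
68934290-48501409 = 20432881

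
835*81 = 67635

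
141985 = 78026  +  63959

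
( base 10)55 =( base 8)67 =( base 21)2D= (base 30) 1p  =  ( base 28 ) 1r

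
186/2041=186/2041  =  0.09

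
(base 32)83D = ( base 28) agd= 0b10000001101101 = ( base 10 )8301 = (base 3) 102101110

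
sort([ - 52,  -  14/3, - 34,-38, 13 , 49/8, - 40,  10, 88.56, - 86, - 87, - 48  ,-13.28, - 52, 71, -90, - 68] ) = [ - 90,-87,- 86, - 68, - 52,  -  52 , - 48,- 40,-38, - 34, - 13.28, - 14/3, 49/8, 10, 13, 71,88.56 ] 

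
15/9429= 5/3143 = 0.00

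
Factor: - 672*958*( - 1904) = 1225749504 = 2^10*3^1*7^2*17^1*479^1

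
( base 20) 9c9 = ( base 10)3849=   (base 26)5I1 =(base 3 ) 12021120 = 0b111100001001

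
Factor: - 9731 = - 37^1*263^1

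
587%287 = 13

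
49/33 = 49/33 = 1.48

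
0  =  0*84725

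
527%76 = 71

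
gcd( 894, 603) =3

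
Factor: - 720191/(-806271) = 3^( - 1) * 83^1*8677^1* 268757^( - 1)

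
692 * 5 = 3460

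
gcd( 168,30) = 6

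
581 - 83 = 498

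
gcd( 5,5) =5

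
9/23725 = 9/23725 = 0.00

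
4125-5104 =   -  979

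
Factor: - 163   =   - 163^1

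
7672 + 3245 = 10917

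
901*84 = 75684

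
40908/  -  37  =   - 1106 + 14/37 = -1105.62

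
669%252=165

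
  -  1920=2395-4315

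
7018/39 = 7018/39= 179.95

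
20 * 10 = 200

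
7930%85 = 25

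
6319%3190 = 3129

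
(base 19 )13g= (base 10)434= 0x1b2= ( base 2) 110110010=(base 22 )jg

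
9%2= 1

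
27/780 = 9/260 = 0.03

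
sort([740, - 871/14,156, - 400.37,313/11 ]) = [ - 400.37, - 871/14,313/11, 156, 740] 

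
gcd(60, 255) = 15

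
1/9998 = 1/9998 = 0.00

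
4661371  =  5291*881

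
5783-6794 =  - 1011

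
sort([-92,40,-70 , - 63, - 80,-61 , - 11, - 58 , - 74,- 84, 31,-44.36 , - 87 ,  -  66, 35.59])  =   [ - 92 ,  -  87,- 84, -80,- 74, - 70 ,  -  66,-63, - 61 , - 58,-44.36,  -  11,31, 35.59,  40] 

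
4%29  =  4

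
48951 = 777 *63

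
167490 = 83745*2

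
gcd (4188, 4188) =4188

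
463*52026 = 24088038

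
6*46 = 276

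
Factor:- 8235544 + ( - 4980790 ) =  - 2^1*6608167^1 = - 13216334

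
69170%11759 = 10375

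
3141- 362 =2779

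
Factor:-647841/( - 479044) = 2^ ( - 2 ) * 3^1 *127^( - 1)*229^1 = 687/508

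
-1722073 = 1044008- 2766081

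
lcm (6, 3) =6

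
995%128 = 99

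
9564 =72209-62645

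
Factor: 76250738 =2^1 * 1801^1* 21169^1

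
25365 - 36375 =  - 11010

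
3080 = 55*56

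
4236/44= 1059/11 = 96.27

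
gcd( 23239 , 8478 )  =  1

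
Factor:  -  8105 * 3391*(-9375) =3^1 * 5^6*1621^1*3391^1 = 257663015625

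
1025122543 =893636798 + 131485745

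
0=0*4045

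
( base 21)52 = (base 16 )6B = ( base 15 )72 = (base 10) 107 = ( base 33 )38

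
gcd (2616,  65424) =24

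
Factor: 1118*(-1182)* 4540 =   -  2^4 * 3^1*5^1*13^1*43^1 * 197^1*227^1 = -5999501040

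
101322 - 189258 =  - 87936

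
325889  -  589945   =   - 264056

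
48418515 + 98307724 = 146726239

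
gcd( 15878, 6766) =34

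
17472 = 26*672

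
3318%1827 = 1491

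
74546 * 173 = 12896458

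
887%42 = 5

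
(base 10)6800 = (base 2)1101010010000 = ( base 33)682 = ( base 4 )1222100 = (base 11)5122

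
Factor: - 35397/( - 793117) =3^4*13^ ( - 3)*19^(-1 )*23^1  =  1863/41743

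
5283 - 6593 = - 1310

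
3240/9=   360 = 360.00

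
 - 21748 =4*(-5437 ) 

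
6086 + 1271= 7357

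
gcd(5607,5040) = 63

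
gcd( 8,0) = 8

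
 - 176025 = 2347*( - 75) 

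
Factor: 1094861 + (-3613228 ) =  - 2518367^1 = -2518367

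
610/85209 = 610/85209 =0.01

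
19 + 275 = 294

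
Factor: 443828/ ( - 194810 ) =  - 262/115 = - 2^1*5^( - 1 )* 23^( - 1) * 131^1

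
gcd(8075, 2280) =95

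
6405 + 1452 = 7857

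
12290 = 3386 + 8904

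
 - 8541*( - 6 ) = 51246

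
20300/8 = 5075/2 = 2537.50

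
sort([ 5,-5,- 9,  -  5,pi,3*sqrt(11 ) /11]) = [ - 9 , - 5, - 5, 3*sqrt( 11) /11,pi,5] 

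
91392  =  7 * 13056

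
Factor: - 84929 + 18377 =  - 66552 = -  2^3 * 3^1*47^1*59^1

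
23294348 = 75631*308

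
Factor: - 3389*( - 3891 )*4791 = 3^2 *1297^1*1597^1 * 3389^1 =63176995809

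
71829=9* 7981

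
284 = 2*142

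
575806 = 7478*77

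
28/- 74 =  - 1 + 23/37 = - 0.38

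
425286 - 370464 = 54822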